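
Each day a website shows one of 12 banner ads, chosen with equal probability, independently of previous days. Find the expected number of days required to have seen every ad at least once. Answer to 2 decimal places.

After i distinct types are collected, each trial gives a new one with probability (12−i)/12, so the expected wait for the next new type is 12/(12−i).
E = 12/12 + 12/11 + 12/10 + 12/9 + 12/8 + 12/7 + 12/6 + 12/5 + 12/4 + 12/3 + 12/2 + 12/1 = 86021/2310 ≈ 37.24.

37.24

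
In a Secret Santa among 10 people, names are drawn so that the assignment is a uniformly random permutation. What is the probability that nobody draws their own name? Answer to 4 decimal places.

This is the derangement probability: permutations of 10 with no fixed point.
D(10) = 10! · (1 − 1/1! + 1/2! − ··· + (−1)^10/10!) = 1334961.
P = 1334961/3628800 = 16481/44800 ≈ 0.3679.

0.3679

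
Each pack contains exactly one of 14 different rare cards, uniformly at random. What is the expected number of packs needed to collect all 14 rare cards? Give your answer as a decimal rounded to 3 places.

After i distinct types are collected, each trial gives a new one with probability (14−i)/14, so the expected wait for the next new type is 14/(14−i).
E = 14/14 + 14/13 + 14/12 + 14/11 + 14/10 + 14/9 + 14/8 + 14/7 + 14/6 + 14/5 + 14/4 + 14/3 + 14/2 + 14/1 = 1171733/25740 ≈ 45.522.

45.522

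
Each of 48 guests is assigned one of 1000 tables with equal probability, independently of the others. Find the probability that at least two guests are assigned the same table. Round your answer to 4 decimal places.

0.6822

It's easier to compute the probability that all 48 are distinct.
P(all distinct) = 1000/1000 · 999/1000 · ··· · 953/1000 ≈ 0.3178.
So the probability of at least one match is 1 − 0.3178 = 0.6822.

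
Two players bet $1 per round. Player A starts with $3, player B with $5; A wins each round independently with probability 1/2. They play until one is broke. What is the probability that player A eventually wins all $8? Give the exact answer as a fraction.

3/8

With a fair step, P(i) = ½P(i−1) + ½P(i+1) with P(0)=0, P(8)=1 has the linear solution P(i) = i/8.
P(3) = 3/8.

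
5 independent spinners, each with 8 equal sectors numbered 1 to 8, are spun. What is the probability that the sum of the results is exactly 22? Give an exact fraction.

615/8192

There are 8^5 = 32768 equally likely outcomes.
The number of ordered 5-tuples from {1,…,8} summing to 22 is 2460.
P(sum = 22) = 2460/32768 = 615/8192.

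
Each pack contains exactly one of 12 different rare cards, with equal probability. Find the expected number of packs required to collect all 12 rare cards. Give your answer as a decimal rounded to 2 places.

After i distinct types are collected, each trial gives a new one with probability (12−i)/12, so the expected wait for the next new type is 12/(12−i).
E = 12/12 + 12/11 + 12/10 + 12/9 + 12/8 + 12/7 + 12/6 + 12/5 + 12/4 + 12/3 + 12/2 + 12/1 = 86021/2310 ≈ 37.24.

37.24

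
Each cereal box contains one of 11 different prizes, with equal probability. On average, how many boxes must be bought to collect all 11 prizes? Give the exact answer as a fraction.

After i distinct types are collected, each trial gives a new one with probability (11−i)/11, so the expected wait for the next new type is 11/(11−i).
E = 11/11 + 11/10 + 11/9 + 11/8 + 11/7 + 11/6 + 11/5 + 11/4 + 11/3 + 11/2 + 11/1 = 83711/2520.

83711/2520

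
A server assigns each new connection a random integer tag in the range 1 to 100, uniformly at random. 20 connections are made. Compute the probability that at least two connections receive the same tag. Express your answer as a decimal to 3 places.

It's easier to compute the probability that all 20 are distinct.
P(all distinct) = 100/100 · 99/100 · ··· · 81/100 ≈ 0.130.
So the probability of at least one match is 1 − 0.130 = 0.870.

0.870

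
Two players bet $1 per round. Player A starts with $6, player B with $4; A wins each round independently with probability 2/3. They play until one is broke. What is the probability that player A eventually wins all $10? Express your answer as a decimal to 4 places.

0.9853

Let r = q/p = (1/3)/(2/3) = 1/2. The recurrence P(i) = p·P(i+1) + q·P(i−1) with P(0)=0, P(10)=1 gives P(i) = (1 − r^i)/(1 − r^10).
P(6) = (1 − (1/2)^6) / (1 − (1/2)^10) = 336/341 ≈ 0.9853.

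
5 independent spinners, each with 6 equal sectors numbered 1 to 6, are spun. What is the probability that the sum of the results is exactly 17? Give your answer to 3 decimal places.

0.100

There are 6^5 = 7776 equally likely outcomes.
The number of ordered 5-tuples from {1,…,6} summing to 17 is 780.
P(sum = 17) = 780/7776 = 65/648 ≈ 0.100.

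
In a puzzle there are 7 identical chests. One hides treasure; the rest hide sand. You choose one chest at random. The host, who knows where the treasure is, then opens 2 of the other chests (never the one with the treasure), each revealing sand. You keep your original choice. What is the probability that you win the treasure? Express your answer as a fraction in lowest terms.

The host can always open 2 empty chests regardless of your choice, so the reveals give no information about your original chest.
P(win by staying) = 1/7.

1/7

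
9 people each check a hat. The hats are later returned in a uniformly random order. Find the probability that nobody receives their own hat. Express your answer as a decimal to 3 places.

0.368

This is the derangement probability: permutations of 9 with no fixed point.
D(9) = 9! · (1 − 1/1! + 1/2! − ··· + (−1)^9/9!) = 133496.
P = 133496/362880 = 16687/45360 ≈ 0.368.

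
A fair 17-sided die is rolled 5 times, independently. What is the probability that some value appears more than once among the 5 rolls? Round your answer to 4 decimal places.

P(all 5 different) = 17/17 · 16/17 · ··· · 13/17 ≈ 0.5230.
P(at least two equal) = 1 − 0.5230 = 0.4770.

0.4770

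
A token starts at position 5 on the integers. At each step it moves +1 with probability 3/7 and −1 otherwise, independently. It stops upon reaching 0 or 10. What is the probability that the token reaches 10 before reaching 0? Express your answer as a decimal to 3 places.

Let r = q/p = (4/7)/(3/7) = 4/3. The recurrence P(i) = p·P(i+1) + q·P(i−1) with P(0)=0, P(10)=1 gives P(i) = (1 − r^i)/(1 − r^10).
P(5) = (1 − (4/3)^5) / (1 − (4/3)^10) = 243/1267 ≈ 0.192.

0.192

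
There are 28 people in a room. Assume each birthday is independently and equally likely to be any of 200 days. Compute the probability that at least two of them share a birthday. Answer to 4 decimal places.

It's easier to compute the probability that all 28 are distinct.
P(all distinct) = 200/200 · 199/200 · ··· · 173/200 ≈ 0.1376.
So the probability of at least one match is 1 − 0.1376 = 0.8624.

0.8624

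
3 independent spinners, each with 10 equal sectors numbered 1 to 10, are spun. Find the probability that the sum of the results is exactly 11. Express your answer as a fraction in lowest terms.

9/200

There are 10^3 = 1000 equally likely outcomes.
The number of ordered 3-tuples from {1,…,10} summing to 11 is 45.
P(sum = 11) = 45/1000 = 9/200.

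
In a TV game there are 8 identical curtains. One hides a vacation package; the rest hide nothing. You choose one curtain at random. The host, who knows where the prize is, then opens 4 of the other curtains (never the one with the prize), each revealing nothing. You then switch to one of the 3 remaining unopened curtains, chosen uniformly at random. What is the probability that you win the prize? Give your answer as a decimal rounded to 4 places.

Your original curtain holds the prize with probability 1/8, so the other 7 collectively hold it with probability 7/8.
The host can always find 4 empty curtains to open, so the reveals don't change that 7/8; it is now spread over the 3 remaining unopened curtains.
P(win by switching) = (7/8) · (1/3) = 7/24 ≈ 0.2917.

0.2917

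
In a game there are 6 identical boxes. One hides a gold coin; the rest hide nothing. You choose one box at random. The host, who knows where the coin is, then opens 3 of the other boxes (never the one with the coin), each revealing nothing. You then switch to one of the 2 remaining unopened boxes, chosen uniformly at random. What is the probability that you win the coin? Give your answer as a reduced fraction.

5/12

Your original box holds the coin with probability 1/6, so the other 5 collectively hold it with probability 5/6.
The host can always find 3 empty boxes to open, so the reveals don't change that 5/6; it is now spread over the 2 remaining unopened boxes.
P(win by switching) = (5/6) · (1/2) = 5/12.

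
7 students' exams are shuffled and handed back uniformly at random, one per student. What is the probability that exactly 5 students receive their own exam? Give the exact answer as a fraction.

Choose which 5 of the 7 are fixed: C(7,5) = 21 ways.
The remaining 2 must have no fixed point: D(2) = 1.
P = 21·1/5040 = 1/240.

1/240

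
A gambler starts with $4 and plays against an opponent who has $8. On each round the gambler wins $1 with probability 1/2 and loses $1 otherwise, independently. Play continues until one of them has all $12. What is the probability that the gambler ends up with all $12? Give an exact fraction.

With a fair step, P(i) = ½P(i−1) + ½P(i+1) with P(0)=0, P(12)=1 has the linear solution P(i) = i/12.
P(4) = 4/12 = 1/3.

1/3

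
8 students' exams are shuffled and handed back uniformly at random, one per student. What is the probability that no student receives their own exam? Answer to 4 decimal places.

0.3679

This is the derangement probability: permutations of 8 with no fixed point.
D(8) = 8! · (1 − 1/1! + 1/2! − ··· + (−1)^8/8!) = 14833.
P = 14833/40320 = 2119/5760 ≈ 0.3679.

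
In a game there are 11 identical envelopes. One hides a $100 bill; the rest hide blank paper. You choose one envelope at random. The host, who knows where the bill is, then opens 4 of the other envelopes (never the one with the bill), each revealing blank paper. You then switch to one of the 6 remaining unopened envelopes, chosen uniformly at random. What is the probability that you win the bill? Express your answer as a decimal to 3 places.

0.152

Your original envelope holds the bill with probability 1/11, so the other 10 collectively hold it with probability 10/11.
The host can always find 4 empty envelopes to open, so the reveals don't change that 10/11; it is now spread over the 6 remaining unopened envelopes.
P(win by switching) = (10/11) · (1/6) = 5/33 ≈ 0.152.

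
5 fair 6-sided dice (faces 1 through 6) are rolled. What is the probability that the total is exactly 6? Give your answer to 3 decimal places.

0.001

There are 6^5 = 7776 equally likely outcomes.
The number of ordered 5-tuples from {1,…,6} summing to 6 is 5.
P(sum = 6) = 5/7776 ≈ 0.001.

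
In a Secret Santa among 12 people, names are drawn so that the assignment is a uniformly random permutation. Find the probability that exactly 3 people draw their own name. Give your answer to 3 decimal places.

Choose which 3 of the 12 are fixed: C(12,3) = 220 ways.
The remaining 9 must have no fixed point: D(9) = 133496.
P = 220·133496/479001600 = 16687/272160 ≈ 0.061.

0.061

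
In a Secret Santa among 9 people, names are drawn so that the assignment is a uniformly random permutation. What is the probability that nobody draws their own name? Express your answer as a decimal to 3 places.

This is the derangement probability: permutations of 9 with no fixed point.
D(9) = 9! · (1 − 1/1! + 1/2! − ··· + (−1)^9/9!) = 133496.
P = 133496/362880 = 16687/45360 ≈ 0.368.

0.368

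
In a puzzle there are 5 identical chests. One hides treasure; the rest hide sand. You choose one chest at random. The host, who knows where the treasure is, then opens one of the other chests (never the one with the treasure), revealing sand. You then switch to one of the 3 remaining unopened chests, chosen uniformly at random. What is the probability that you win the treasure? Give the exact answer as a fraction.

Your original chest holds the treasure with probability 1/5, so the other 4 collectively hold it with probability 4/5.
The host can always find an empty chest to open, so this doesn't change that 4/5; it is now spread over the 3 remaining unopened chests.
P(win by switching) = (4/5) · (1/3) = 4/15.

4/15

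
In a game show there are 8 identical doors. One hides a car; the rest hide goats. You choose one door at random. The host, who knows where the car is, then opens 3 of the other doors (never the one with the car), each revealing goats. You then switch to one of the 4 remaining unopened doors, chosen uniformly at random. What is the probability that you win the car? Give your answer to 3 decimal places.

0.219

Your original door holds the car with probability 1/8, so the other 7 collectively hold it with probability 7/8.
The host can always find 3 empty doors to open, so the reveals don't change that 7/8; it is now spread over the 4 remaining unopened doors.
P(win by switching) = (7/8) · (1/4) = 7/32 ≈ 0.219.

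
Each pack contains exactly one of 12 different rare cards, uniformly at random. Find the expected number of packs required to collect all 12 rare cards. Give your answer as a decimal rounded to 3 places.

After i distinct types are collected, each trial gives a new one with probability (12−i)/12, so the expected wait for the next new type is 12/(12−i).
E = 12/12 + 12/11 + 12/10 + 12/9 + 12/8 + 12/7 + 12/6 + 12/5 + 12/4 + 12/3 + 12/2 + 12/1 = 86021/2310 ≈ 37.239.

37.239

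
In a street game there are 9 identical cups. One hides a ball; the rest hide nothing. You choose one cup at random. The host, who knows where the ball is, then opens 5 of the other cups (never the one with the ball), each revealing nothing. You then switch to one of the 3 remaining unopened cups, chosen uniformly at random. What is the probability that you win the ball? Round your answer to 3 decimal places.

Your original cup holds the ball with probability 1/9, so the other 8 collectively hold it with probability 8/9.
The host can always find 5 empty cups to open, so the reveals don't change that 8/9; it is now spread over the 3 remaining unopened cups.
P(win by switching) = (8/9) · (1/3) = 8/27 ≈ 0.296.

0.296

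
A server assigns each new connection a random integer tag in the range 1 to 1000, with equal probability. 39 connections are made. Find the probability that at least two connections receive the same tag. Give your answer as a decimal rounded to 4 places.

0.5280

It's easier to compute the probability that all 39 are distinct.
P(all distinct) = 1000/1000 · 999/1000 · ··· · 962/1000 ≈ 0.4720.
So the probability of at least one match is 1 − 0.4720 = 0.5280.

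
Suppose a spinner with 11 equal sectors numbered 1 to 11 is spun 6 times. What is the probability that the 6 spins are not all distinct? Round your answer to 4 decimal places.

0.8122

P(all 6 different) = 11/11 · 10/11 · ··· · 6/11 ≈ 0.1878.
P(at least two equal) = 1 − 0.1878 = 0.8122.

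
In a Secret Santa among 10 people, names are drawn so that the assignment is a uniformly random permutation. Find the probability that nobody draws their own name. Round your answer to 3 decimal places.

This is the derangement probability: permutations of 10 with no fixed point.
D(10) = 10! · (1 − 1/1! + 1/2! − ··· + (−1)^10/10!) = 1334961.
P = 1334961/3628800 = 16481/44800 ≈ 0.368.

0.368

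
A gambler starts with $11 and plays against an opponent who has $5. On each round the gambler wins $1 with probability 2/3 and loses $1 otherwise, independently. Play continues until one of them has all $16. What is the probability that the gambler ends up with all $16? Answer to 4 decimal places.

0.9995

Let r = q/p = (1/3)/(2/3) = 1/2. The recurrence P(i) = p·P(i+1) + q·P(i−1) with P(0)=0, P(16)=1 gives P(i) = (1 − r^i)/(1 − r^16).
P(11) = (1 − (1/2)^11) / (1 − (1/2)^16) = 65504/65535 ≈ 0.9995.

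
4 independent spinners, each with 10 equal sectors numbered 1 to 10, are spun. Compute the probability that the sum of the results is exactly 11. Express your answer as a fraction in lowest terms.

3/250

There are 10^4 = 10000 equally likely outcomes.
The number of ordered 4-tuples from {1,…,10} summing to 11 is 120.
P(sum = 11) = 120/10000 = 3/250.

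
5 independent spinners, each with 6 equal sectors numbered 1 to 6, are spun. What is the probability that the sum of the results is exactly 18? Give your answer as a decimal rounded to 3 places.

There are 6^5 = 7776 equally likely outcomes.
The number of ordered 5-tuples from {1,…,6} summing to 18 is 780.
P(sum = 18) = 780/7776 = 65/648 ≈ 0.100.

0.100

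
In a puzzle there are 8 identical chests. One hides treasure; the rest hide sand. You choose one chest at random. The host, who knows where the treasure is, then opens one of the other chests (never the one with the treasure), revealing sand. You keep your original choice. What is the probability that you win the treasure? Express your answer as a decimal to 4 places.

0.1250

The host can always open an empty chest regardless of your choice, so this gives no information about your original chest.
P(win by staying) = 1/8 ≈ 0.1250.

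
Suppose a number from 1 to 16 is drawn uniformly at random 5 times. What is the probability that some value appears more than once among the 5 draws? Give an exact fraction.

P(all 5 different) = 16/16 · 15/16 · ··· · 12/16 = 4095/8192.
P(at least two equal) = 1 − 4095/8192 = 4097/8192.

4097/8192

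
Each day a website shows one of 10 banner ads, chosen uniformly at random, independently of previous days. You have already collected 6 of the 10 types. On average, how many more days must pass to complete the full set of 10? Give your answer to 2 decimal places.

Starting from 6 distinct types, each trial gives a new one with probability (10−i)/10 when i types are held, so the wait for the next new type is 10/(10−i).
E = 10/4 + 10/3 + 10/2 + 10/1 = 125/6 ≈ 20.83.

20.83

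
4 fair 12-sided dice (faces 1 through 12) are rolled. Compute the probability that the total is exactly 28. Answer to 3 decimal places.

0.054

There are 12^4 = 20736 equally likely outcomes.
The number of ordered 4-tuples from {1,…,12} summing to 28 is 1111.
P(sum = 28) = 1111/20736 ≈ 0.054.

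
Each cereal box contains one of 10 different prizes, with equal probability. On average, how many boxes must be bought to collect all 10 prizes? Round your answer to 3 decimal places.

29.290

After i distinct types are collected, each trial gives a new one with probability (10−i)/10, so the expected wait for the next new type is 10/(10−i).
E = 10/10 + 10/9 + 10/8 + 10/7 + 10/6 + 10/5 + 10/4 + 10/3 + 10/2 + 10/1 = 7381/252 ≈ 29.290.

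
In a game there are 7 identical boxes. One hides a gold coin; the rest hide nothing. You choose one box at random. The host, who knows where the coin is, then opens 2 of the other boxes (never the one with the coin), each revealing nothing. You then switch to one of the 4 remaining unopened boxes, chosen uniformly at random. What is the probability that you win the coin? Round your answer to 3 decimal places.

Your original box holds the coin with probability 1/7, so the other 6 collectively hold it with probability 6/7.
The host can always find 2 empty boxes to open, so the reveals don't change that 6/7; it is now spread over the 4 remaining unopened boxes.
P(win by switching) = (6/7) · (1/4) = 3/14 ≈ 0.214.

0.214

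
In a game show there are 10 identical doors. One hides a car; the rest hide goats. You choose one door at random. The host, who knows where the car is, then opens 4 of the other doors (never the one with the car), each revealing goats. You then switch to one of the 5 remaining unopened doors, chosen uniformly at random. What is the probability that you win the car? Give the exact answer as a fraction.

Your original door holds the car with probability 1/10, so the other 9 collectively hold it with probability 9/10.
The host can always find 4 empty doors to open, so the reveals don't change that 9/10; it is now spread over the 5 remaining unopened doors.
P(win by switching) = (9/10) · (1/5) = 9/50.

9/50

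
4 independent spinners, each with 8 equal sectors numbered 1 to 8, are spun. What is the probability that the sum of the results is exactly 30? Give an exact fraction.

5/2048

There are 8^4 = 4096 equally likely outcomes.
The number of ordered 4-tuples from {1,…,8} summing to 30 is 10.
P(sum = 30) = 10/4096 = 5/2048.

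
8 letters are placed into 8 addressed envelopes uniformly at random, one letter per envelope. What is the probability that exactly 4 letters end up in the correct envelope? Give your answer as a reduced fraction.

Choose which 4 of the 8 are fixed: C(8,4) = 70 ways.
The remaining 4 must have no fixed point: D(4) = 9.
P = 70·9/40320 = 1/64.

1/64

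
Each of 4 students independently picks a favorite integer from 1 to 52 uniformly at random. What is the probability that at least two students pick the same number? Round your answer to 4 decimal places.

It's easier to compute the probability that all 4 are distinct.
P(all distinct) = 52/52 · 51/52 · ··· · 49/52 ≈ 0.8886.
So the probability of at least one match is 1 − 0.8886 = 0.1114.

0.1114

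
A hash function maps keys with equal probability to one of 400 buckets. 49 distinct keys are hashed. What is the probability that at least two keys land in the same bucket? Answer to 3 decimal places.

0.953

It's easier to compute the probability that all 49 are distinct.
P(all distinct) = 400/400 · 399/400 · ··· · 352/400 ≈ 0.047.
So the probability of at least one match is 1 − 0.047 = 0.953.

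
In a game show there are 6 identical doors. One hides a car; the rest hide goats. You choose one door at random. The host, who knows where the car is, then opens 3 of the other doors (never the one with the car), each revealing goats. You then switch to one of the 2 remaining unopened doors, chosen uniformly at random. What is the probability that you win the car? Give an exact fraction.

Your original door holds the car with probability 1/6, so the other 5 collectively hold it with probability 5/6.
The host can always find 3 empty doors to open, so the reveals don't change that 5/6; it is now spread over the 2 remaining unopened doors.
P(win by switching) = (5/6) · (1/2) = 5/12.

5/12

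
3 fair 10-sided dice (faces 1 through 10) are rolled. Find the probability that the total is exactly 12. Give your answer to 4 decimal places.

There are 10^3 = 1000 equally likely outcomes.
The number of ordered 3-tuples from {1,…,10} summing to 12 is 55.
P(sum = 12) = 55/1000 = 11/200 ≈ 0.0550.

0.0550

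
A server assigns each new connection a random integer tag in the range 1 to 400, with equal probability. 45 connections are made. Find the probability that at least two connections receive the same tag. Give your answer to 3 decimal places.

0.924

It's easier to compute the probability that all 45 are distinct.
P(all distinct) = 400/400 · 399/400 · ··· · 356/400 ≈ 0.076.
So the probability of at least one match is 1 − 0.076 = 0.924.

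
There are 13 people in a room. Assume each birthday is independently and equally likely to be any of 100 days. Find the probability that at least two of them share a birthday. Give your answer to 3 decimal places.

0.557

It's easier to compute the probability that all 13 are distinct.
P(all distinct) = 100/100 · 99/100 · ··· · 88/100 ≈ 0.443.
So the probability of at least one match is 1 − 0.443 = 0.557.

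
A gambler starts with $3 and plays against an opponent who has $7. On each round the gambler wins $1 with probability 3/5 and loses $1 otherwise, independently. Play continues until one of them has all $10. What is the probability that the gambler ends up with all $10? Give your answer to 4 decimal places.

0.7161

Let r = q/p = (2/5)/(3/5) = 2/3. The recurrence P(i) = p·P(i+1) + q·P(i−1) with P(0)=0, P(10)=1 gives P(i) = (1 − r^i)/(1 − r^10).
P(3) = (1 − (2/3)^3) / (1 − (2/3)^10) = 41553/58025 ≈ 0.7161.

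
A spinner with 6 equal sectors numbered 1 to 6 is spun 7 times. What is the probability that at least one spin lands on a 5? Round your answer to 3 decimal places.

0.721

P(no spin lands on a 5) = (5/6)^7 ≈ 0.279.
P(at least one) = 1 − 0.279 = 0.721.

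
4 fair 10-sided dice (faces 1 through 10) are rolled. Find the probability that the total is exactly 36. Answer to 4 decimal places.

0.0035

There are 10^4 = 10000 equally likely outcomes.
The number of ordered 4-tuples from {1,…,10} summing to 36 is 35.
P(sum = 36) = 35/10000 = 7/2000 ≈ 0.0035.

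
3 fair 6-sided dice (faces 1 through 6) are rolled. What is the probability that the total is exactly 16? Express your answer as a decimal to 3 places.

0.028

There are 6^3 = 216 equally likely outcomes.
The number of ordered 3-tuples from {1,…,6} summing to 16 is 6.
P(sum = 16) = 6/216 = 1/36 ≈ 0.028.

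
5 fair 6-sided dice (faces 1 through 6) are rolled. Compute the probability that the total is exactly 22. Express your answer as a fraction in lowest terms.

There are 6^5 = 7776 equally likely outcomes.
The number of ordered 5-tuples from {1,…,6} summing to 22 is 420.
P(sum = 22) = 420/7776 = 35/648.

35/648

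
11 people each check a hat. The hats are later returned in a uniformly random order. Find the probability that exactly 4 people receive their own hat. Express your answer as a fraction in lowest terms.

103/6720

Choose which 4 of the 11 are fixed: C(11,4) = 330 ways.
The remaining 7 must have no fixed point: D(7) = 1854.
P = 330·1854/39916800 = 103/6720.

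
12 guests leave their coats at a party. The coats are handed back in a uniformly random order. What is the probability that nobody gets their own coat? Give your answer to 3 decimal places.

0.368

This is the derangement probability: permutations of 12 with no fixed point.
D(12) = 12! · (1 − 1/1! + 1/2! − ··· + (−1)^12/12!) = 176214841.
P = 176214841/479001600 = 16019531/43545600 ≈ 0.368.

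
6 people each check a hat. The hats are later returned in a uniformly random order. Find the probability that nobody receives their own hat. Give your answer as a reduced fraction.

53/144

This is the derangement probability: permutations of 6 with no fixed point.
D(6) = 6! · (1 − 1/1! + 1/2! − ··· + (−1)^6/6!) = 265.
P = 265/720 = 53/144.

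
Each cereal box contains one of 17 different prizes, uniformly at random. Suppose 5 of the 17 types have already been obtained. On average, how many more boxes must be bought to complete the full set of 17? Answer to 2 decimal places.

Starting from 5 distinct types, each trial gives a new one with probability (17−i)/17 when i types are held, so the wait for the next new type is 17/(17−i).
E = 17/12 + 17/11 + 17/10 + 17/9 + 17/8 + 17/7 + 17/6 + 17/5 + 17/4 + 17/3 + 17/2 + 17/1 = 1462357/27720 ≈ 52.75.

52.75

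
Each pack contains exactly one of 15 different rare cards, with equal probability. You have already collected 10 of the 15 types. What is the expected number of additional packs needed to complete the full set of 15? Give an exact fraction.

137/4

Starting from 10 distinct types, each trial gives a new one with probability (15−i)/15 when i types are held, so the wait for the next new type is 15/(15−i).
E = 15/5 + 15/4 + 15/3 + 15/2 + 15/1 = 137/4.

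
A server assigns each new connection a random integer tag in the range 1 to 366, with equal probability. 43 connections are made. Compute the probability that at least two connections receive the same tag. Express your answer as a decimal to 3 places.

It's easier to compute the probability that all 43 are distinct.
P(all distinct) = 366/366 · 365/366 · ··· · 324/366 ≈ 0.077.
So the probability of at least one match is 1 − 0.077 = 0.923.

0.923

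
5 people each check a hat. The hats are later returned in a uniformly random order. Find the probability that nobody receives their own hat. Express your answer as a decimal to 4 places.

This is the derangement probability: permutations of 5 with no fixed point.
D(5) = 5! · (1 − 1/1! + 1/2! − ··· + (−1)^5/5!) = 44.
P = 44/120 = 11/30 ≈ 0.3667.

0.3667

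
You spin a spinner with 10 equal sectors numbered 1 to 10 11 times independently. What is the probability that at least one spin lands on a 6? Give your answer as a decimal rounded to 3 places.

P(no spin lands on a 6) = (9/10)^11 ≈ 0.314.
P(at least one) = 1 − 0.314 = 0.686.

0.686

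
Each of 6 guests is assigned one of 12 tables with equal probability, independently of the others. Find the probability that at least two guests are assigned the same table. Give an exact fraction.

It's easier to compute the probability that all 6 are distinct.
P(all distinct) = 12/12 · 11/12 · ··· · 7/12 = 385/1728.
So the probability of at least one match is 1 − 385/1728 = 1343/1728.

1343/1728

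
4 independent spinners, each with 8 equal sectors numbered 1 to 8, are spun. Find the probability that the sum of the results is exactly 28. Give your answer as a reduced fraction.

35/4096

There are 8^4 = 4096 equally likely outcomes.
The number of ordered 4-tuples from {1,…,8} summing to 28 is 35.
P(sum = 28) = 35/4096.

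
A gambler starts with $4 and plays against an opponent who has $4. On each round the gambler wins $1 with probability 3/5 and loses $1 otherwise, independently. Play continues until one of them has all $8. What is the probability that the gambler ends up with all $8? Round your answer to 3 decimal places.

Let r = q/p = (2/5)/(3/5) = 2/3. The recurrence P(i) = p·P(i+1) + q·P(i−1) with P(0)=0, P(8)=1 gives P(i) = (1 − r^i)/(1 − r^8).
P(4) = (1 − (2/3)^4) / (1 − (2/3)^8) = 81/97 ≈ 0.835.

0.835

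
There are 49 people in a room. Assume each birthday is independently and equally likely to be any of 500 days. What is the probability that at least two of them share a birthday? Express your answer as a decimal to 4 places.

It's easier to compute the probability that all 49 are distinct.
P(all distinct) = 500/500 · 499/500 · ··· · 452/500 ≈ 0.0879.
So the probability of at least one match is 1 − 0.0879 = 0.9121.

0.9121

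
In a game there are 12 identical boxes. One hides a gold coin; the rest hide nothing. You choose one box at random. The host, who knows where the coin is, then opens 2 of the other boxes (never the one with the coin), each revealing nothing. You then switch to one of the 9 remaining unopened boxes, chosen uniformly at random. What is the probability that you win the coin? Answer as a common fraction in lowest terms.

11/108

Your original box holds the coin with probability 1/12, so the other 11 collectively hold it with probability 11/12.
The host can always find 2 empty boxes to open, so the reveals don't change that 11/12; it is now spread over the 9 remaining unopened boxes.
P(win by switching) = (11/12) · (1/9) = 11/108.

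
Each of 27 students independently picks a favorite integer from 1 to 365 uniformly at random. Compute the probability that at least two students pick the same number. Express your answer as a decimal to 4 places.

It's easier to compute the probability that all 27 are distinct.
P(all distinct) = 365/365 · 364/365 · ··· · 339/365 ≈ 0.3731.
So the probability of at least one match is 1 − 0.3731 = 0.6269.

0.6269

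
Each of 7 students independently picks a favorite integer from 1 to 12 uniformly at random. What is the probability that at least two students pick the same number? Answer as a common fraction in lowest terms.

It's easier to compute the probability that all 7 are distinct.
P(all distinct) = 12/12 · 11/12 · ··· · 6/12 = 385/3456.
So the probability of at least one match is 1 − 385/3456 = 3071/3456.

3071/3456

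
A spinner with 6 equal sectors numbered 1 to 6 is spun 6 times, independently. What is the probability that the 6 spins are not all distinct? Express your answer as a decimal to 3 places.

P(all 6 different) = 6/6 · 5/6 · ··· · 1/6 ≈ 0.015.
P(at least two equal) = 1 − 0.015 = 0.985.

0.985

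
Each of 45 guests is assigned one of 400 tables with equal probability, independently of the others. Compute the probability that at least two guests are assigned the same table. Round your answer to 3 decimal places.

0.924

It's easier to compute the probability that all 45 are distinct.
P(all distinct) = 400/400 · 399/400 · ··· · 356/400 ≈ 0.076.
So the probability of at least one match is 1 − 0.076 = 0.924.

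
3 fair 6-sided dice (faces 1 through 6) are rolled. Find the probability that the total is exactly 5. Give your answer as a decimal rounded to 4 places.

0.0278

There are 6^3 = 216 equally likely outcomes.
The number of ordered 3-tuples from {1,…,6} summing to 5 is 6.
P(sum = 5) = 6/216 = 1/36 ≈ 0.0278.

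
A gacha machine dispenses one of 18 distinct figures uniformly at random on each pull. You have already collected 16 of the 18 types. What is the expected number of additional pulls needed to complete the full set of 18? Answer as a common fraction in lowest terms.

27

Starting from 16 distinct types, each trial gives a new one with probability (18−i)/18 when i types are held, so the wait for the next new type is 18/(18−i).
E = 18/2 + 18/1 = 27.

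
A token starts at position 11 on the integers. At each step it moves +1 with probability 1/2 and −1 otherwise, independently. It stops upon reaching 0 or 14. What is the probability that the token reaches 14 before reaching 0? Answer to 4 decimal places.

With a fair step, P(i) = ½P(i−1) + ½P(i+1) with P(0)=0, P(14)=1 has the linear solution P(i) = i/14.
P(11) = 11/14 ≈ 0.7857.

0.7857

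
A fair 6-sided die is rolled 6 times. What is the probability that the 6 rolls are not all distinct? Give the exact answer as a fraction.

P(all 6 different) = 6/6 · 5/6 · ··· · 1/6 = 5/324.
P(at least two equal) = 1 − 5/324 = 319/324.

319/324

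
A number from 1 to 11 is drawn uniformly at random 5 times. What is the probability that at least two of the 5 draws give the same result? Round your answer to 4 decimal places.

0.6558

P(all 5 different) = 11/11 · 10/11 · ··· · 7/11 ≈ 0.3442.
P(at least two equal) = 1 − 0.3442 = 0.6558.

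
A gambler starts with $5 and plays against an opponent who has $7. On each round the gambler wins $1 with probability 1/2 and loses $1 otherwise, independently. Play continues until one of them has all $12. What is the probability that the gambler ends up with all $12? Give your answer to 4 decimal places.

0.4167

With a fair step, P(i) = ½P(i−1) + ½P(i+1) with P(0)=0, P(12)=1 has the linear solution P(i) = i/12.
P(5) = 5/12 ≈ 0.4167.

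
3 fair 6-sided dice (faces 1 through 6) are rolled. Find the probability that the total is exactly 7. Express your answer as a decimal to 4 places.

0.0694

There are 6^3 = 216 equally likely outcomes.
The number of ordered 3-tuples from {1,…,6} summing to 7 is 15.
P(sum = 7) = 15/216 = 5/72 ≈ 0.0694.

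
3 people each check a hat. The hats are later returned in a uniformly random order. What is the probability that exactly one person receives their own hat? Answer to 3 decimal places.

0.500

Choose which one is fixed: C(3,1) = 3 ways.
The remaining 2 must have no fixed point: D(2) = 1.
P = 3·1/6 = 1/2 ≈ 0.500.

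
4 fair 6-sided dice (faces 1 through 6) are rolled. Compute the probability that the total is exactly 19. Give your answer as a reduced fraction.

There are 6^4 = 1296 equally likely outcomes.
The number of ordered 4-tuples from {1,…,6} summing to 19 is 56.
P(sum = 19) = 56/1296 = 7/162.

7/162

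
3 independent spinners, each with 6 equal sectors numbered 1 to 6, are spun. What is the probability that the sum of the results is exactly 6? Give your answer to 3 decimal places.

0.046

There are 6^3 = 216 equally likely outcomes.
The number of ordered 3-tuples from {1,…,6} summing to 6 is 10.
P(sum = 6) = 10/216 = 5/108 ≈ 0.046.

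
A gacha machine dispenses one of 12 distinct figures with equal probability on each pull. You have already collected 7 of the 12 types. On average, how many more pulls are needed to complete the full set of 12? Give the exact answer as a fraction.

137/5

Starting from 7 distinct types, each trial gives a new one with probability (12−i)/12 when i types are held, so the wait for the next new type is 12/(12−i).
E = 12/5 + 12/4 + 12/3 + 12/2 + 12/1 = 137/5.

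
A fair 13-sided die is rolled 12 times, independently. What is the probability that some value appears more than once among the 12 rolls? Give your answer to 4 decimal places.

P(all 12 different) = 13/13 · 12/13 · ··· · 2/13 ≈ 0.0003.
P(at least two equal) = 1 − 0.0003 = 0.9997.

0.9997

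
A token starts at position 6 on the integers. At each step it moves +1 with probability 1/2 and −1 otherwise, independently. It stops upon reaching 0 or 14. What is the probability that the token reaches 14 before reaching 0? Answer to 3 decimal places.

0.429

With a fair step, P(i) = ½P(i−1) + ½P(i+1) with P(0)=0, P(14)=1 has the linear solution P(i) = i/14.
P(6) = 6/14 = 3/7 ≈ 0.429.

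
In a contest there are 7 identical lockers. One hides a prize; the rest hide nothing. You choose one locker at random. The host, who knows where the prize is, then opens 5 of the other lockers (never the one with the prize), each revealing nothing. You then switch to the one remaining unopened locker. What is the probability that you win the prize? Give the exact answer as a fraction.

6/7

Your original locker holds the prize with probability 1/7, so the other 6 collectively hold it with probability 6/7.
The host can always find 5 empty lockers to open, so the reveals don't change that 6/7; it is now spread over the 1 remaining unopened locker.
P(win by switching) = (6/7) · (1/1) = 6/7.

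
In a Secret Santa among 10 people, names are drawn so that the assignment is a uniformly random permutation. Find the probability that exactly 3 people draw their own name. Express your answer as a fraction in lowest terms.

Choose which 3 of the 10 are fixed: C(10,3) = 120 ways.
The remaining 7 must have no fixed point: D(7) = 1854.
P = 120·1854/3628800 = 103/1680.

103/1680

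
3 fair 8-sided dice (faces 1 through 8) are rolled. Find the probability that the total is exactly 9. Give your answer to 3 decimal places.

There are 8^3 = 512 equally likely outcomes.
The number of ordered 3-tuples from {1,…,8} summing to 9 is 28.
P(sum = 9) = 28/512 = 7/128 ≈ 0.055.

0.055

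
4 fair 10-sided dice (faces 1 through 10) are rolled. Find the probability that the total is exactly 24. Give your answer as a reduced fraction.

There are 10^4 = 10000 equally likely outcomes.
The number of ordered 4-tuples from {1,…,10} summing to 24 is 633.
P(sum = 24) = 633/10000.

633/10000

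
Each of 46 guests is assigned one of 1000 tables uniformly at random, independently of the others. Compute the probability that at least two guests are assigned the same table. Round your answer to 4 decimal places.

0.6504

It's easier to compute the probability that all 46 are distinct.
P(all distinct) = 1000/1000 · 999/1000 · ··· · 955/1000 ≈ 0.3496.
So the probability of at least one match is 1 − 0.3496 = 0.6504.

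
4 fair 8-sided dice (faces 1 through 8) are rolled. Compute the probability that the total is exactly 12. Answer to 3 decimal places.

0.039

There are 8^4 = 4096 equally likely outcomes.
The number of ordered 4-tuples from {1,…,8} summing to 12 is 161.
P(sum = 12) = 161/4096 ≈ 0.039.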